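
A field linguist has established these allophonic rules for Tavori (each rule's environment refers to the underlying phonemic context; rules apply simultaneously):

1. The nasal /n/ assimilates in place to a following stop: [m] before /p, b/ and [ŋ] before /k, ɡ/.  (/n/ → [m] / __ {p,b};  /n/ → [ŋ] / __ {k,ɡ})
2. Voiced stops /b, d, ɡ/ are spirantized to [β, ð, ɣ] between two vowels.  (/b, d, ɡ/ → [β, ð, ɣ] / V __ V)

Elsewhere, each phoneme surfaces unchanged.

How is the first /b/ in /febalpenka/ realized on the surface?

[β]

/b/ (between /e/ and /a/): between two vowels, so rule 2 applies → [β].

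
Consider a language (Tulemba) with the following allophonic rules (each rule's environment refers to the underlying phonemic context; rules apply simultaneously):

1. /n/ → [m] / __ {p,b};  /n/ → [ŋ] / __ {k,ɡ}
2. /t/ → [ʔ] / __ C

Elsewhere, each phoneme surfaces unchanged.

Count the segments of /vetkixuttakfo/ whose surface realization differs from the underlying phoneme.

2

Segments that undergo a rule: /t/ → [ʔ] (rule 2); /t/ → [ʔ] (rule 2).
All other segments surface unchanged.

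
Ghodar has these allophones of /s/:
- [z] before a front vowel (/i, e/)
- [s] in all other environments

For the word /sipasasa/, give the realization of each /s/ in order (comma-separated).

[z], [s], [s]

Occurrence 1 (position 1): before a front vowel (/i, e/) → [z].
Occurrence 2 (position 5): no conditioning environment matches → elsewhere allophone [s].
Occurrence 3 (position 7): no conditioning environment matches → elsewhere allophone [s].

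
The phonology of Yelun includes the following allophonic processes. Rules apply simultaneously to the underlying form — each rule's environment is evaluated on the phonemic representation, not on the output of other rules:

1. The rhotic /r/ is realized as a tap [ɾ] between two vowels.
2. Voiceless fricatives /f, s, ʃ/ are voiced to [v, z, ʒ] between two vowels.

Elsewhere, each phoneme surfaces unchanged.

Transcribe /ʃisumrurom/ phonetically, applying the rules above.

[ʃizumruɾom]

/ʃ/ (word-initial): rule 2 targets it, but not between two vowels → unchanged [ʃ].
/i/ — not in any rule's target class → [i].
/s/ — between /i/ and /u/, between two vowels — surfaces as [z] (rule 2).
/u/ stays [u].
/m/ stays [m].
/r/ (between /m/ and /u/) fails the environment for rule 1, so it stays [r].
/u/ (between /r/ and /r/) is unaffected → [u].
/r/ (between /u/ and /o/): between two vowels, so rule 1 applies → [ɾ].
/o/ — not in any rule's target class → [o].
/m/ stays [m].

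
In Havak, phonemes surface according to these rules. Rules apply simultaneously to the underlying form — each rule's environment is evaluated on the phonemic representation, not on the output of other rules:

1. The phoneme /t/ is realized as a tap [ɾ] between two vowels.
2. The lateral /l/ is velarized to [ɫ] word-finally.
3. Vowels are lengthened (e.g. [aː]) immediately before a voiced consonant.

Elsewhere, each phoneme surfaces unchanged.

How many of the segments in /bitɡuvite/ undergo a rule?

Segments that undergo a rule: /u/ → [uː] (rule 3); /t/ → [ɾ] (rule 1).
All other segments surface unchanged.

2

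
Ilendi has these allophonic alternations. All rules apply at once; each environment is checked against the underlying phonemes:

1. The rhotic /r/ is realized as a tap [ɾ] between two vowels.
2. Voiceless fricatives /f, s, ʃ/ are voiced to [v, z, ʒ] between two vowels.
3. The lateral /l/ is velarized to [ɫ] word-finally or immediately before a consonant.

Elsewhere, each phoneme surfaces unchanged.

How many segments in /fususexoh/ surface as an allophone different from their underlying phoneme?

2

Segments that undergo a rule: /s/ → [z] (rule 2); /s/ → [z] (rule 2).
All other segments surface unchanged.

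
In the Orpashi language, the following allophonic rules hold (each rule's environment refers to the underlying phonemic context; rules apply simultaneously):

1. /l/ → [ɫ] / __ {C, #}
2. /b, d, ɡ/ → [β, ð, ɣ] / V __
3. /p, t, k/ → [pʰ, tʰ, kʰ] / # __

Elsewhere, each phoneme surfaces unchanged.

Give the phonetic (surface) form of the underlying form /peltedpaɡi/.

[pʰeɫteðpaɣi]

/p/ — word-initial, word-initially — surfaces as [pʰ] (rule 3).
/e/ — not in any rule's target class → [e].
/l/ (between /e/ and /t/): word-finally or immediately before a consonant, so rule 1 applies → [ɫ].
/t/ (between /l/ and /e/): rule 3 targets it, but not word-initially → unchanged [t].
/e/ — not in any rule's target class → [e].
/d/ — between /e/ and /p/, immediately after a vowel — surfaces as [ð] (rule 2).
/p/ — between /d/ and /a/; rule 3 does not apply here → [p].
/a/ — not in any rule's target class → [a].
/ɡ/ — between /a/ and /i/, immediately after a vowel — surfaces as [ɣ] (rule 2).
/i/ — not in any rule's target class → [i].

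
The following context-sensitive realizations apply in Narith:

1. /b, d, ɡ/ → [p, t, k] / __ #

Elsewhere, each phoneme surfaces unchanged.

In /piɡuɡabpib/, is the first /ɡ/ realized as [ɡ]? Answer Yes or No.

Yes

/ɡ/ (between /i/ and /u/): rule 1 targets it, but not word-finally → unchanged [ɡ].
The actual realization is [ɡ], which matches [ɡ].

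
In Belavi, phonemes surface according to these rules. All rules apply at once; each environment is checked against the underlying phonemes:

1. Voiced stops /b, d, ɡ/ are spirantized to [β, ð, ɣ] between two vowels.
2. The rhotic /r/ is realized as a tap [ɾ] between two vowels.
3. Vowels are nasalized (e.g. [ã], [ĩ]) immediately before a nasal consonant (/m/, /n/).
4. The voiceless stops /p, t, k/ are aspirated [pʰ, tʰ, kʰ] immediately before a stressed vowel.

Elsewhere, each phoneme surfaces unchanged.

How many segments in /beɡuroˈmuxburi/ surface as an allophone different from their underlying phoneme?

Segments that undergo a rule: /ɡ/ → [ɣ] (rule 1); /r/ → [ɾ] (rule 2); /o/ → [õ] (rule 3); /r/ → [ɾ] (rule 2).
All other segments surface unchanged.

4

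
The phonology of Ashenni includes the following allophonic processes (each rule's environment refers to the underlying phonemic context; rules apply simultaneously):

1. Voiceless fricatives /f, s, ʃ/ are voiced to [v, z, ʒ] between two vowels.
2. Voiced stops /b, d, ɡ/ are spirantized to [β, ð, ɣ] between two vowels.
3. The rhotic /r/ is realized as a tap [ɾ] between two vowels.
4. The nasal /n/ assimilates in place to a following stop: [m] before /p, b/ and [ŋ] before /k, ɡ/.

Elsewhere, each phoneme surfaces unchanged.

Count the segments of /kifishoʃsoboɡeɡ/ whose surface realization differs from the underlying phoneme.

Segments that undergo a rule: /f/ → [v] (rule 1); /b/ → [β] (rule 2); /ɡ/ → [ɣ] (rule 2).
All other segments surface unchanged.

3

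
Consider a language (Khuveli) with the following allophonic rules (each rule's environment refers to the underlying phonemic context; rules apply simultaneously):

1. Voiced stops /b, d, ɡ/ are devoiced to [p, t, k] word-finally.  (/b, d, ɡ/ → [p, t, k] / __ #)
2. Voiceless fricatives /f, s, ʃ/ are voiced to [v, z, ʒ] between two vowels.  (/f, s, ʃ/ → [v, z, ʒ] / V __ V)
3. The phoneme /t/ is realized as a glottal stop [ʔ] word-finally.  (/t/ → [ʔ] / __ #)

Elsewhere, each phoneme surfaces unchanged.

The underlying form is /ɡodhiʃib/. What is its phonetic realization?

/ɡ/ — word-initial; rule 1 does not apply here → [ɡ].
/d/ (between /o/ and /h/): rule 1 targets it, but not word-finally → unchanged [d].
Rule 2 applies to /ʃ/ (between /i/ and /i/: between two vowels) → [ʒ].
/b/ — word-final, word-finally — surfaces as [p] (rule 1).

[ɡodhiʒip]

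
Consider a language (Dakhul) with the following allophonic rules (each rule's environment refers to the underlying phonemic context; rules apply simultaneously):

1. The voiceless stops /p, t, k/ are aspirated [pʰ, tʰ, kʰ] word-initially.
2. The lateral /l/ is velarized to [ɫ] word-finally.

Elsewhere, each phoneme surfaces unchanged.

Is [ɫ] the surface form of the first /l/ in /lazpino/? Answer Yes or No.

No

/l/ — word-initial; rule 2 does not apply here → [l].
The actual realization is [l], not [ɫ].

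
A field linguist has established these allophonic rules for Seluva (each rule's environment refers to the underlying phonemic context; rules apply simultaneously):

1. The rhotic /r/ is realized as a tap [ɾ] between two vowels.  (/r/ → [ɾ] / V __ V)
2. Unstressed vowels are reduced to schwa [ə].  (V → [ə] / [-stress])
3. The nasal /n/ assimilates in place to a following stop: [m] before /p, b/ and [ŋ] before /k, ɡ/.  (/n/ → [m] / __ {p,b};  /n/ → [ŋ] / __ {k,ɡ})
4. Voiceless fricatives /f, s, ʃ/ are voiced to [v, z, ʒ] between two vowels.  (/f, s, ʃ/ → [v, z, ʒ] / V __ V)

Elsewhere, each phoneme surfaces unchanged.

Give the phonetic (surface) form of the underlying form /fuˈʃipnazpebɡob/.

/f/ — word-initial; rule 4 does not apply here → [f].
Rule 2 applies to /u/ (between /f/ and /ʃ/: in an unstressed syllable) → [ə].
/ʃ/ (between /u/ and /i/) occurs between two vowels → [ʒ] by rule 4.
/i/ — between /ʃ/ and /p/; rule 2 does not apply here → [i].
/p/ (between /i/ and /n/) is unaffected → [p].
/n/ (between /p/ and /a/): rule 3 targets it, but not before a labial or velar stop → unchanged [n].
/a/ — between /n/ and /z/, in an unstressed syllable — surfaces as [ə] (rule 2).
/z/ — not in any rule's target class → [z].
/p/ (between /z/ and /e/): no rule targets it → [p].
/e/ (between /p/ and /b/): in an unstressed syllable, so rule 2 applies → [ə].
/b/ — not in any rule's target class → [b].
/ɡ/ (between /b/ and /o/): no rule targets it → [ɡ].
/o/ meets the environment for rule 2 (in an unstressed syllable) → [ə].
/b/ — not in any rule's target class → [b].

[fəˈʒipnəzpəbɡəb]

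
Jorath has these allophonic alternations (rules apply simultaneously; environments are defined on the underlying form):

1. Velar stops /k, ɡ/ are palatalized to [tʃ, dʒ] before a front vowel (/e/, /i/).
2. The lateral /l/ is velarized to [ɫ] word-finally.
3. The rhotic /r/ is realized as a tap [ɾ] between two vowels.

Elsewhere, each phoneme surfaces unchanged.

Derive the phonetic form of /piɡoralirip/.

/p/ (word-initial): no rule targets it → [p].
/i/ — not in any rule's target class → [i].
/ɡ/ (between /i/ and /o/) fails the environment for rule 1, so it stays [ɡ].
/o/ (between /ɡ/ and /r/): no rule targets it → [o].
/r/ (between /o/ and /a/) occurs between two vowels → [ɾ] by rule 3.
/a/ — not in any rule's target class → [a].
/l/ (between /a/ and /i/) is in the target of rule 2 but the environment (word-finally) is not met → [l].
/i/ — not in any rule's target class → [i].
Rule 3 applies to /r/ (between /i/ and /i/: between two vowels) → [ɾ].
/i/ — not in any rule's target class → [i].
/p/ — not in any rule's target class → [p].

[piɡoɾaliɾip]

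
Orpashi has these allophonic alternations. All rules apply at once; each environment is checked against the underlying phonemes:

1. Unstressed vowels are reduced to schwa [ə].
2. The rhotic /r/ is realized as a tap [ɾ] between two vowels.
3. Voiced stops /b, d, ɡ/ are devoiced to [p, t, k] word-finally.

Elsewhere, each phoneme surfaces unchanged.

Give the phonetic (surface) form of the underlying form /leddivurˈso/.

[ləddəvərˈso]

/e/ (between /l/ and /d/) occurs in an unstressed syllable → [ə] by rule 1.
/d/ (between /e/ and /d/): rule 3 targets it, but not word-finally → unchanged [d].
/d/ (between /d/ and /i/) is in the target of rule 3 but the environment (word-finally) is not met → [d].
Rule 1 applies to /i/ (between /d/ and /v/: in an unstressed syllable) → [ə].
/u/ meets the environment for rule 1 (in an unstressed syllable) → [ə].
/r/ — between /u/ and /s/; rule 2 does not apply here → [r].
/o/ — word-final; rule 1 does not apply here → [o].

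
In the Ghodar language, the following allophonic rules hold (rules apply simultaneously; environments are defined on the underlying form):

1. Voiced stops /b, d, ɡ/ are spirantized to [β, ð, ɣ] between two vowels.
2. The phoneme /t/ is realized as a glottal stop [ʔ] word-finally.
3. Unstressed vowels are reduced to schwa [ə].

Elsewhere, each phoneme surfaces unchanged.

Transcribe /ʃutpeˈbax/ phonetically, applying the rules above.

[ʃətpəˈβax]

Rule 3 applies to /u/ (between /ʃ/ and /t/: in an unstressed syllable) → [ə].
/t/ (between /u/ and /p/) is in the target of rule 2 but the environment (word-finally) is not met → [t].
Rule 3 applies to /e/ (between /p/ and /b/: in an unstressed syllable) → [ə].
/b/ (between /e/ and /a/): between two vowels, so rule 1 applies → [β].
/a/ — between /b/ and /x/; rule 3 does not apply here → [a].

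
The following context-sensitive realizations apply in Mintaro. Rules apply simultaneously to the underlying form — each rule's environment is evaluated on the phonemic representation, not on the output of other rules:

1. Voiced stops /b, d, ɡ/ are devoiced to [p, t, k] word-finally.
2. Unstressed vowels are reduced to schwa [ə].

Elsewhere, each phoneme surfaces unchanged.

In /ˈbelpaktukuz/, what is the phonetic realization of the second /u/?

/u/ (between /k/ and /z/) occurs in an unstressed syllable → [ə] by rule 2.

[ə]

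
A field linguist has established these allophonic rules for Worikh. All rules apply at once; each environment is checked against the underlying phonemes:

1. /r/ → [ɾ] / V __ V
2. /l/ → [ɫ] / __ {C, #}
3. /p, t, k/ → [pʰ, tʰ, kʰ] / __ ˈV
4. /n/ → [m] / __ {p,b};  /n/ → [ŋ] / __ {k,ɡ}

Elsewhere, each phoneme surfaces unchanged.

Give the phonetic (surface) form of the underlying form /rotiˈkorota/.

[rotiˈkʰoɾota]

/r/ (word-initial) is in the target of rule 1 but the environment (between two vowels) is not met → [r].
/o/ stays [o].
/t/ (between /o/ and /i/): rule 3 targets it, but not immediately before a stressed vowel → unchanged [t].
/i/ (between /t/ and /k/) is unaffected → [i].
/k/ (between /i/ and /o/): immediately before a stressed vowel, so rule 3 applies → [kʰ].
/o/ (between /k/ and /r/): no rule targets it → [o].
/r/ (between /o/ and /o/): between two vowels, so rule 1 applies → [ɾ].
/o/ — not in any rule's target class → [o].
/t/ (between /o/ and /a/) is in the target of rule 3 but the environment (immediately before a stressed vowel) is not met → [t].
/a/ (word-final): no rule targets it → [a].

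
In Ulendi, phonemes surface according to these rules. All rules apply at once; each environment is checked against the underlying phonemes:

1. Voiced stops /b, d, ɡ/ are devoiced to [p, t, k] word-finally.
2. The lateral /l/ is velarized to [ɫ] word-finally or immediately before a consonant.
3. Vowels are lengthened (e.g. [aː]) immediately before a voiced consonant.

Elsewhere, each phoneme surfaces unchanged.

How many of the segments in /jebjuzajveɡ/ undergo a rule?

Segments that undergo a rule: /e/ → [eː] (rule 3); /u/ → [uː] (rule 3); /a/ → [aː] (rule 3); /e/ → [eː] (rule 3); /ɡ/ → [k] (rule 1).
All other segments surface unchanged.

5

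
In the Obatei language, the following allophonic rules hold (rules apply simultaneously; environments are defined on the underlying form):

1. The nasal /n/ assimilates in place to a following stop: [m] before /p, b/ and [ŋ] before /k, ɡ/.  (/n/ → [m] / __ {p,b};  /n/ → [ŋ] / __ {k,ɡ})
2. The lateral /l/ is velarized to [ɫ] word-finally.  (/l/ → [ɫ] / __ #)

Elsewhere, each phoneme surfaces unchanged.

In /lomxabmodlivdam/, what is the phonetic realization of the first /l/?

[l]

/l/ (word-initial): rule 2 targets it, but not word-finally → unchanged [l].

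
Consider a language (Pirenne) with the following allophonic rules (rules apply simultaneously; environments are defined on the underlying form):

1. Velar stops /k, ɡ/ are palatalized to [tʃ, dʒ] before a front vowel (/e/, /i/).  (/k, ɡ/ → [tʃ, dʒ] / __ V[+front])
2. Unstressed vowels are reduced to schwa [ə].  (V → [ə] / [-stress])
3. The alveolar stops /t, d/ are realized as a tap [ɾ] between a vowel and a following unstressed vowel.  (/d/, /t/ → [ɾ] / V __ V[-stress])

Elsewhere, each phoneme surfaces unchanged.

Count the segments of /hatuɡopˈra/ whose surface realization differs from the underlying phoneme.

Segments that undergo a rule: /a/ → [ə] (rule 2); /t/ → [ɾ] (rule 3); /u/ → [ə] (rule 2); /o/ → [ə] (rule 2).
All other segments surface unchanged.

4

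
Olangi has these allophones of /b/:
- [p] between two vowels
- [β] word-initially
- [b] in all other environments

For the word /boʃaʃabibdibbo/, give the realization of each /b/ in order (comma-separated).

[β], [p], [b], [b], [b]

Occurrence 1 (position 1): word-initially → [β].
Occurrence 2 (position 7): between two vowels → [p].
Occurrence 3 (position 9): no conditioning environment matches → elsewhere allophone [b].
Occurrence 4 (position 12): no conditioning environment matches → elsewhere allophone [b].
Occurrence 5 (position 13): no conditioning environment matches → elsewhere allophone [b].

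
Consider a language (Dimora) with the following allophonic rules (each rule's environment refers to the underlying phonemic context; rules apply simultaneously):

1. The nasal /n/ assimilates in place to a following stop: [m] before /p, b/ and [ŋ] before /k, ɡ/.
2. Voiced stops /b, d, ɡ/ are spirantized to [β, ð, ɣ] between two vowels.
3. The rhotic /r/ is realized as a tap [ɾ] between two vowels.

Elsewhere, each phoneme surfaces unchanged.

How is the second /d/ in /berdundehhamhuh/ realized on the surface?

/d/ — between /n/ and /e/; rule 2 does not apply here → [d].

[d]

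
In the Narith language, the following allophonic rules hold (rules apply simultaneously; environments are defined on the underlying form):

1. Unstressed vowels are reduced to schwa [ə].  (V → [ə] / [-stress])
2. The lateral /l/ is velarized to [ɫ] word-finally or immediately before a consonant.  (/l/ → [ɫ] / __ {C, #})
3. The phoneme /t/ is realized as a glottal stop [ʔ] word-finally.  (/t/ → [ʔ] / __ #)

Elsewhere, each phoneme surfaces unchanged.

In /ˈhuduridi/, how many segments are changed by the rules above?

3

Segments that undergo a rule: /u/ → [ə] (rule 1); /i/ → [ə] (rule 1); /i/ → [ə] (rule 1).
All other segments surface unchanged.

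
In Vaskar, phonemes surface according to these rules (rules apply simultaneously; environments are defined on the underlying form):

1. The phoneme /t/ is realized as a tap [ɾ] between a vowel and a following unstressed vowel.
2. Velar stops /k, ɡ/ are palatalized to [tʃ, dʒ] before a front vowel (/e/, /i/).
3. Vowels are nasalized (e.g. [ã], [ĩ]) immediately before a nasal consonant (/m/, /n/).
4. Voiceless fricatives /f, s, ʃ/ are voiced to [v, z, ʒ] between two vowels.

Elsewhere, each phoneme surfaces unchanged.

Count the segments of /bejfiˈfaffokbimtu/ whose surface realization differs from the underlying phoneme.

2

Segments that undergo a rule: /f/ → [v] (rule 4); /i/ → [ĩ] (rule 3).
All other segments surface unchanged.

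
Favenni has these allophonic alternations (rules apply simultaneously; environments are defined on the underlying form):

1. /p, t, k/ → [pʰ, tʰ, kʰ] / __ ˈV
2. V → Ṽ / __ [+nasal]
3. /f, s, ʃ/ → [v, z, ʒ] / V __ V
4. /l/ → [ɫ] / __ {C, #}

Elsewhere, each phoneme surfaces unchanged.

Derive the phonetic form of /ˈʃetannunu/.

/ʃ/ (word-initial): rule 3 targets it, but not between two vowels → unchanged [ʃ].
/e/ (between /ʃ/ and /t/) fails the environment for rule 2, so it stays [e].
/t/ — between /e/ and /a/; rule 1 does not apply here → [t].
/a/ (between /t/ and /n/): before a nasal consonant, so rule 2 applies → [ã].
/n/ — not in any rule's target class → [n].
/n/ stays [n].
/u/ — between /n/ and /n/, before a nasal consonant — surfaces as [ũ] (rule 2).
/n/ — not in any rule's target class → [n].
/u/ (word-final) fails the environment for rule 2, so it stays [u].

[ˈʃetãnnũnu]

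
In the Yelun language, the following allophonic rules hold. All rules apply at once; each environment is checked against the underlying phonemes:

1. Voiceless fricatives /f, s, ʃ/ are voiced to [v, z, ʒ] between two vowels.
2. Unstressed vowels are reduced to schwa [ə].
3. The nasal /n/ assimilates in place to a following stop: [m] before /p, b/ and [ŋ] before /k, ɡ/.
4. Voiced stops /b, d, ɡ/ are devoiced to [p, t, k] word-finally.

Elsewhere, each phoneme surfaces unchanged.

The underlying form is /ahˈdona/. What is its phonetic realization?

/a/ — word-initial, in an unstressed syllable — surfaces as [ə] (rule 2).
/d/ — between /h/ and /o/; rule 4 does not apply here → [d].
/o/ (between /d/ and /n/): rule 2 targets it, but not in an unstressed syllable → unchanged [o].
/n/ (between /o/ and /a/): rule 3 targets it, but not before a labial or velar stop → unchanged [n].
/a/ — word-final, in an unstressed syllable — surfaces as [ə] (rule 2).

[əhˈdonə]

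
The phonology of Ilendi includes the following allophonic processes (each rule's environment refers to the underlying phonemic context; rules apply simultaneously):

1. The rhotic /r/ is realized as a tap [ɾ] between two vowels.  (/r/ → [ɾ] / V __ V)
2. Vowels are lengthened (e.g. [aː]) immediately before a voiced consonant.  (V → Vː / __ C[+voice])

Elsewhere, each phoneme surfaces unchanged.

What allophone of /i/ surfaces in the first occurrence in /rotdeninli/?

[iː]

/i/ (between /n/ and /n/): before a voiced consonant, so rule 2 applies → [iː].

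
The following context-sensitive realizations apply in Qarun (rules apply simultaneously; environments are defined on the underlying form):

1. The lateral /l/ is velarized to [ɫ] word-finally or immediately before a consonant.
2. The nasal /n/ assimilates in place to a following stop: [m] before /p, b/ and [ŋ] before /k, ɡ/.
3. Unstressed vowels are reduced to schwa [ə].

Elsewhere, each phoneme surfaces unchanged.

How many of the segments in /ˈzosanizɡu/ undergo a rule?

Segments that undergo a rule: /a/ → [ə] (rule 3); /i/ → [ə] (rule 3); /u/ → [ə] (rule 3).
All other segments surface unchanged.

3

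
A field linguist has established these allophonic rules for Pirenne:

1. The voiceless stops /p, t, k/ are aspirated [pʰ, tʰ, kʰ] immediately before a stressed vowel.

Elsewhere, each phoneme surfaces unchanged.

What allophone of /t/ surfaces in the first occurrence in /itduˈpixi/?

/t/ (between /i/ and /d/): rule 1 targets it, but not immediately before a stressed vowel → unchanged [t].

[t]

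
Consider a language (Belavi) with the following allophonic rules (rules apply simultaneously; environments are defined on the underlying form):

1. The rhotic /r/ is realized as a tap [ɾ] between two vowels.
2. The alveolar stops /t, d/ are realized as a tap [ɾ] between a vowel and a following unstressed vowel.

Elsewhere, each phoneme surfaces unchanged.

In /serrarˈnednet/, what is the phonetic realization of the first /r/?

/r/ (between /e/ and /r/) is in the target of rule 1 but the environment (between two vowels) is not met → [r].

[r]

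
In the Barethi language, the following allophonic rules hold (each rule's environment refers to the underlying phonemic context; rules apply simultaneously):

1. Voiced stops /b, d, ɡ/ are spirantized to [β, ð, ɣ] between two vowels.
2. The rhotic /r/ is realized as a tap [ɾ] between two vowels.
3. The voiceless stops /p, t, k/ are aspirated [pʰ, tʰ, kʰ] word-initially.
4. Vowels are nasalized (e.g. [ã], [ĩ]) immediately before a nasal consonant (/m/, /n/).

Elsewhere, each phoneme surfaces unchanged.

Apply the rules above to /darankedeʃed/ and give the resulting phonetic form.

[daɾãnkeðeʃed]

/d/ — word-initial; rule 1 does not apply here → [d].
/a/ (between /d/ and /r/) is in the target of rule 4 but the environment (before a nasal consonant) is not met → [a].
/r/ (between /a/ and /a/): between two vowels, so rule 2 applies → [ɾ].
Rule 4 applies to /a/ (between /r/ and /n/: before a nasal consonant) → [ã].
/k/ (between /n/ and /e/) fails the environment for rule 3, so it stays [k].
/e/ (between /k/ and /d/): rule 4 targets it, but not before a nasal consonant → unchanged [e].
/d/ — between /e/ and /e/, between two vowels — surfaces as [ð] (rule 1).
/e/ — between /d/ and /ʃ/; rule 4 does not apply here → [e].
/e/ (between /ʃ/ and /d/) is in the target of rule 4 but the environment (before a nasal consonant) is not met → [e].
/d/ (word-final) is in the target of rule 1 but the environment (between two vowels) is not met → [d].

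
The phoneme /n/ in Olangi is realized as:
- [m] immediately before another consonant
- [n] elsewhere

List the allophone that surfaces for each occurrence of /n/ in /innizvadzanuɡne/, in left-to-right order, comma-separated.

[m], [n], [n], [n]

Occurrence 1 (position 2): immediately before another consonant → [m].
Occurrence 2 (position 3): no conditioning environment matches → elsewhere allophone [n].
Occurrence 3 (position 11): no conditioning environment matches → elsewhere allophone [n].
Occurrence 4 (position 14): no conditioning environment matches → elsewhere allophone [n].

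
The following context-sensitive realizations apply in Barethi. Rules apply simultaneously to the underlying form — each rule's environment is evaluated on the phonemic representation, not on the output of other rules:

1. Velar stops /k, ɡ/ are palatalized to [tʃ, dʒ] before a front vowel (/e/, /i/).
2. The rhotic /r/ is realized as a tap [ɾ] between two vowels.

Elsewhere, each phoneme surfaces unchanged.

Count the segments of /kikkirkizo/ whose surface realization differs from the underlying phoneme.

Segments that undergo a rule: /k/ → [tʃ] (rule 1); /k/ → [tʃ] (rule 1); /k/ → [tʃ] (rule 1).
All other segments surface unchanged.

3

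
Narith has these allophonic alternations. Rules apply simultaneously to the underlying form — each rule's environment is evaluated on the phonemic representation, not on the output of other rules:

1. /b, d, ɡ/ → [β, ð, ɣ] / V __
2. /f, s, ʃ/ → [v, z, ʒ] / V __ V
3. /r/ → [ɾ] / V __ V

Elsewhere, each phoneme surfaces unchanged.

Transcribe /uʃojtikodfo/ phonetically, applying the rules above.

/u/ (word-initial): no rule targets it → [u].
/ʃ/ (between /u/ and /o/): between two vowels, so rule 2 applies → [ʒ].
/o/ (between /ʃ/ and /j/) is unaffected → [o].
/j/ (between /o/ and /t/) is unaffected → [j].
/t/ — not in any rule's target class → [t].
/i/ — not in any rule's target class → [i].
/k/ (between /i/ and /o/) is unaffected → [k].
/o/ — not in any rule's target class → [o].
/d/ (between /o/ and /f/) occurs immediately after a vowel → [ð] by rule 1.
/f/ (between /d/ and /o/) fails the environment for rule 2, so it stays [f].
/o/ stays [o].

[uʒojtikoðfo]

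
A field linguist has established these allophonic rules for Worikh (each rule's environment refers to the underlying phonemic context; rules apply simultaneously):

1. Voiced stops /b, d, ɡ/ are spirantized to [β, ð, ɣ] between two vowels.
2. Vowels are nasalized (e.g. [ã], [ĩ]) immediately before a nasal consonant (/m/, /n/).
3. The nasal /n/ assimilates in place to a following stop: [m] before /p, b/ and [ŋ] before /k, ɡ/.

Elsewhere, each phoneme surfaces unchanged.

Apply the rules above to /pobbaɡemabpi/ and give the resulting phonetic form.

[pobbaɣẽmabpi]

/p/ (word-initial): no rule targets it → [p].
/o/ (between /p/ and /b/) fails the environment for rule 2, so it stays [o].
/b/ (between /o/ and /b/) is in the target of rule 1 but the environment (between two vowels) is not met → [b].
/b/ — between /b/ and /a/; rule 1 does not apply here → [b].
/a/ (between /b/ and /ɡ/): rule 2 targets it, but not before a nasal consonant → unchanged [a].
/ɡ/ (between /a/ and /e/) occurs between two vowels → [ɣ] by rule 1.
/e/ meets the environment for rule 2 (before a nasal consonant) → [ẽ].
/m/ — not in any rule's target class → [m].
/a/ (between /m/ and /b/) fails the environment for rule 2, so it stays [a].
/b/ (between /a/ and /p/) is in the target of rule 1 but the environment (between two vowels) is not met → [b].
/p/ (between /b/ and /i/): no rule targets it → [p].
/i/ (word-final) is in the target of rule 2 but the environment (before a nasal consonant) is not met → [i].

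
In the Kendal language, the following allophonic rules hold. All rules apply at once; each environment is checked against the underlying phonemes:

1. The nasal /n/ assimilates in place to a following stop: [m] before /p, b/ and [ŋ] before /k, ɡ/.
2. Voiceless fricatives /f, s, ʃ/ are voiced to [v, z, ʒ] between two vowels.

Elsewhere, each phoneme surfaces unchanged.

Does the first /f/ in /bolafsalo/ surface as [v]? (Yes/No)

/f/ — between /a/ and /s/; rule 2 does not apply here → [f].
The actual realization is [f], not [v].

No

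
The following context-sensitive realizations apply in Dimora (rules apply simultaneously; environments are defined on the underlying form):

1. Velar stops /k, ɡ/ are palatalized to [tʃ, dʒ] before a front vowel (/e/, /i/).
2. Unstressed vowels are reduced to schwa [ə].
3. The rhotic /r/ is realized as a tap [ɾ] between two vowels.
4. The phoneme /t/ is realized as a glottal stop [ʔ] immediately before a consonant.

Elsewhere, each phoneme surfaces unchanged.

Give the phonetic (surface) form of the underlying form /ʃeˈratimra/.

/ʃ/ stays [ʃ].
/e/ (between /ʃ/ and /r/) occurs in an unstressed syllable → [ə] by rule 2.
/r/ — between /e/ and /a/, between two vowels — surfaces as [ɾ] (rule 3).
/a/ (between /r/ and /t/) is in the target of rule 2 but the environment (in an unstressed syllable) is not met → [a].
/t/ — between /a/ and /i/; rule 4 does not apply here → [t].
/i/ meets the environment for rule 2 (in an unstressed syllable) → [ə].
/m/ — not in any rule's target class → [m].
/r/ (between /m/ and /a/) fails the environment for rule 3, so it stays [r].
/a/ — word-final, in an unstressed syllable — surfaces as [ə] (rule 2).

[ʃəˈɾatəmrə]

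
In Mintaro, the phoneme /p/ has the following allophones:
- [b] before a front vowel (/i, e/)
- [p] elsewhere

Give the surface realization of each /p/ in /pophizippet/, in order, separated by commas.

[p], [p], [p], [b]

Occurrence 1 (position 1): no conditioning environment matches → elsewhere allophone [p].
Occurrence 2 (position 3): no conditioning environment matches → elsewhere allophone [p].
Occurrence 3 (position 8): no conditioning environment matches → elsewhere allophone [p].
Occurrence 4 (position 9): before a front vowel (/i, e/) → [b].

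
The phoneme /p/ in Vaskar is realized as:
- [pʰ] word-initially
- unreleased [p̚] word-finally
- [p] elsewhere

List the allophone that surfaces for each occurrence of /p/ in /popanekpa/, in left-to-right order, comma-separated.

Occurrence 1 (position 1): word-initially → [pʰ].
Occurrence 2 (position 3): no conditioning environment matches → elsewhere allophone [p].
Occurrence 3 (position 8): no conditioning environment matches → elsewhere allophone [p].

[pʰ], [p], [p]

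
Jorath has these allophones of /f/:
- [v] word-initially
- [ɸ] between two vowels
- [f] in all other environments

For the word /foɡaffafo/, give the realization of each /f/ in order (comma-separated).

Occurrence 1 (position 1): word-initially → [v].
Occurrence 2 (position 5): no conditioning environment matches → elsewhere allophone [f].
Occurrence 3 (position 6): no conditioning environment matches → elsewhere allophone [f].
Occurrence 4 (position 8): between two vowels → [ɸ].

[v], [f], [f], [ɸ]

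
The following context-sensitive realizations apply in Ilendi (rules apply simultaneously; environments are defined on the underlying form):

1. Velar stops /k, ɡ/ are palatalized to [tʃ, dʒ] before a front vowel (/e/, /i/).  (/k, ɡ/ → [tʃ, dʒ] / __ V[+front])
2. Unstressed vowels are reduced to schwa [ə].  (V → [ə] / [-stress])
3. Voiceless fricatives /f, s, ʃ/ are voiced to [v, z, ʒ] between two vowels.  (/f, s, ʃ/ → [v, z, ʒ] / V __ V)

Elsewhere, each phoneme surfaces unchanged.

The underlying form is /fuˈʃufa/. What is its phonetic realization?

[fəˈʒuvə]

/f/ (word-initial) fails the environment for rule 3, so it stays [f].
/u/ — between /f/ and /ʃ/, in an unstressed syllable — surfaces as [ə] (rule 2).
/ʃ/ — between /u/ and /u/, between two vowels — surfaces as [ʒ] (rule 3).
/u/ (between /ʃ/ and /f/) is in the target of rule 2 but the environment (in an unstressed syllable) is not met → [u].
/f/ — between /u/ and /a/, between two vowels — surfaces as [v] (rule 3).
/a/ (word-final) occurs in an unstressed syllable → [ə] by rule 2.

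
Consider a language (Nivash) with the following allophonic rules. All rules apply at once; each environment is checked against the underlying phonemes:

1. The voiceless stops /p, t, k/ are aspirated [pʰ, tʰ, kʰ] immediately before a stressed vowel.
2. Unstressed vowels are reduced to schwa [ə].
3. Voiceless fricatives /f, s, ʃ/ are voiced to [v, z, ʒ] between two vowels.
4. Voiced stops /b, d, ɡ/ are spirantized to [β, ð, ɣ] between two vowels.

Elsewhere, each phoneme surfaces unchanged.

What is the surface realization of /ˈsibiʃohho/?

/s/ — word-initial; rule 3 does not apply here → [s].
/i/ — between /s/ and /b/; rule 2 does not apply here → [i].
/b/ (between /i/ and /i/) occurs between two vowels → [β] by rule 4.
/i/ — between /b/ and /ʃ/, in an unstressed syllable — surfaces as [ə] (rule 2).
/ʃ/ meets the environment for rule 3 (between two vowels) → [ʒ].
/o/ (between /ʃ/ and /h/) occurs in an unstressed syllable → [ə] by rule 2.
/h/ (between /o/ and /h/) is unaffected → [h].
/h/ — not in any rule's target class → [h].
Rule 2 applies to /o/ (word-final: in an unstressed syllable) → [ə].

[ˈsiβəʒəhhə]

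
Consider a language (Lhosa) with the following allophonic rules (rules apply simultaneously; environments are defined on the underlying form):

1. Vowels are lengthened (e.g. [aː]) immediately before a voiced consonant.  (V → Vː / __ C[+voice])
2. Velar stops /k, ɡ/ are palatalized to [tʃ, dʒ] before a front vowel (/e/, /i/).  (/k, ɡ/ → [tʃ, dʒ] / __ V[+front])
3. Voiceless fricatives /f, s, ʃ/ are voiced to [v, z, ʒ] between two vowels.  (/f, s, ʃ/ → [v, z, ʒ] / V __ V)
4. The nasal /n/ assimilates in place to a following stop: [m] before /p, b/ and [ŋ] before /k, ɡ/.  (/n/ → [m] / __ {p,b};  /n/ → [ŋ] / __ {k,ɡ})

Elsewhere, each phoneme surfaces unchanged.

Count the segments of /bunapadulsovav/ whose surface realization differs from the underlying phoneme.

Segments that undergo a rule: /u/ → [uː] (rule 1); /a/ → [aː] (rule 1); /u/ → [uː] (rule 1); /o/ → [oː] (rule 1); /a/ → [aː] (rule 1).
All other segments surface unchanged.

5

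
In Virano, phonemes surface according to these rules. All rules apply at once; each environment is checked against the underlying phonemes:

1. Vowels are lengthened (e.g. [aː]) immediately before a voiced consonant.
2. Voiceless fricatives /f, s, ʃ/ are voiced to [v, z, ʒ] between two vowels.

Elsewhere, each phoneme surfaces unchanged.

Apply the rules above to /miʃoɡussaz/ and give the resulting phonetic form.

[miʒoːɡussaːz]

/m/ (word-initial) is unaffected → [m].
/i/ — between /m/ and /ʃ/; rule 1 does not apply here → [i].
/ʃ/ meets the environment for rule 2 (between two vowels) → [ʒ].
/o/ — between /ʃ/ and /ɡ/, before a voiced consonant — surfaces as [oː] (rule 1).
/ɡ/ (between /o/ and /u/) is unaffected → [ɡ].
/u/ (between /ɡ/ and /s/): rule 1 targets it, but not before a voiced consonant → unchanged [u].
/s/ (between /u/ and /s/) is in the target of rule 2 but the environment (between two vowels) is not met → [s].
/s/ (between /s/ and /a/) is in the target of rule 2 but the environment (between two vowels) is not met → [s].
/a/ (between /s/ and /z/): before a voiced consonant, so rule 1 applies → [aː].
/z/ stays [z].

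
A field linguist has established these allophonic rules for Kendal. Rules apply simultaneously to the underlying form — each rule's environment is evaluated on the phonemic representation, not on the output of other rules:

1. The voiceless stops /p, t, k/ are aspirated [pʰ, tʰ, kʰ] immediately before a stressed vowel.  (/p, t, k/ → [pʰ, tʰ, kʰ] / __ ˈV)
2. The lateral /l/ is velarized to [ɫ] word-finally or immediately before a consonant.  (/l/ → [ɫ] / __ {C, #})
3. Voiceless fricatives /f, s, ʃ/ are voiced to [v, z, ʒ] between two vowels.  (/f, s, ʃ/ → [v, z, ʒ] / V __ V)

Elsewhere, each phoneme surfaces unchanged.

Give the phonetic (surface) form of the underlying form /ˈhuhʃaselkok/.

/ʃ/ (between /h/ and /a/) fails the environment for rule 3, so it stays [ʃ].
/s/ — between /a/ and /e/, between two vowels — surfaces as [z] (rule 3).
/l/ — between /e/ and /k/, word-finally or immediately before a consonant — surfaces as [ɫ] (rule 2).
/k/ (between /l/ and /o/) fails the environment for rule 1, so it stays [k].
/k/ (word-final): rule 1 targets it, but not immediately before a stressed vowel → unchanged [k].

[ˈhuhʃazeɫkok]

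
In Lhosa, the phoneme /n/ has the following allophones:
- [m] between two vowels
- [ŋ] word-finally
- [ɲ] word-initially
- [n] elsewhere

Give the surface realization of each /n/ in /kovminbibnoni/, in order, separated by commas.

Occurrence 1 (position 6): no conditioning environment matches → elsewhere allophone [n].
Occurrence 2 (position 10): no conditioning environment matches → elsewhere allophone [n].
Occurrence 3 (position 12): between two vowels → [m].

[n], [n], [m]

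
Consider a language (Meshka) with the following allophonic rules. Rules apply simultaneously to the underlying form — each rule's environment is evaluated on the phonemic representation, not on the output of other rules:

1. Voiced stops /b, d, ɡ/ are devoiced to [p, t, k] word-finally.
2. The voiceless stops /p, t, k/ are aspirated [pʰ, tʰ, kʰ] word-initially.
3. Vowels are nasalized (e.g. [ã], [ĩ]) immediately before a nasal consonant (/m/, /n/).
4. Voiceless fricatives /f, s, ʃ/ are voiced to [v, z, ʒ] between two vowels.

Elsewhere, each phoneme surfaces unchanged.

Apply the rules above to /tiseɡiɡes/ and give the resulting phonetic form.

[tʰizeɡiɡes]

Rule 2 applies to /t/ (word-initial: word-initially) → [tʰ].
/i/ (between /t/ and /s/): rule 3 targets it, but not before a nasal consonant → unchanged [i].
/s/ meets the environment for rule 4 (between two vowels) → [z].
/e/ (between /s/ and /ɡ/): rule 3 targets it, but not before a nasal consonant → unchanged [e].
/ɡ/ (between /e/ and /i/) fails the environment for rule 1, so it stays [ɡ].
/i/ (between /ɡ/ and /ɡ/) is in the target of rule 3 but the environment (before a nasal consonant) is not met → [i].
/ɡ/ (between /i/ and /e/): rule 1 targets it, but not word-finally → unchanged [ɡ].
/e/ — between /ɡ/ and /s/; rule 3 does not apply here → [e].
/s/ (word-final) is in the target of rule 4 but the environment (between two vowels) is not met → [s].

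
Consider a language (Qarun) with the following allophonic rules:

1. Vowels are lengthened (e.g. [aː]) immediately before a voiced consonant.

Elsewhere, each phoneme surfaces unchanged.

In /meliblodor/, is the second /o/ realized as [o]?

No

/o/ meets the environment for rule 1 (before a voiced consonant) → [oː].
The actual realization is [oː], not [o].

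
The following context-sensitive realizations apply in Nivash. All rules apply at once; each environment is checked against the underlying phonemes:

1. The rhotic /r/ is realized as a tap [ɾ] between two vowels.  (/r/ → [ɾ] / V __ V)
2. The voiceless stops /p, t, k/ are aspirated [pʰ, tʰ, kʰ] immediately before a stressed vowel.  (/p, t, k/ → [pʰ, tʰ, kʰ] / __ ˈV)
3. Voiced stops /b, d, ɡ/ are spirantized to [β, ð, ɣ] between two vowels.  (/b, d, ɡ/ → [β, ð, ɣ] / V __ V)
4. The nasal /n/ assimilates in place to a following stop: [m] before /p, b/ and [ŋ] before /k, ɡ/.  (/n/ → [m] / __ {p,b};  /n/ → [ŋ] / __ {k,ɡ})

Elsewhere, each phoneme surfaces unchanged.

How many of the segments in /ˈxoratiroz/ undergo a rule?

Segments that undergo a rule: /r/ → [ɾ] (rule 1); /r/ → [ɾ] (rule 1).
All other segments surface unchanged.

2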